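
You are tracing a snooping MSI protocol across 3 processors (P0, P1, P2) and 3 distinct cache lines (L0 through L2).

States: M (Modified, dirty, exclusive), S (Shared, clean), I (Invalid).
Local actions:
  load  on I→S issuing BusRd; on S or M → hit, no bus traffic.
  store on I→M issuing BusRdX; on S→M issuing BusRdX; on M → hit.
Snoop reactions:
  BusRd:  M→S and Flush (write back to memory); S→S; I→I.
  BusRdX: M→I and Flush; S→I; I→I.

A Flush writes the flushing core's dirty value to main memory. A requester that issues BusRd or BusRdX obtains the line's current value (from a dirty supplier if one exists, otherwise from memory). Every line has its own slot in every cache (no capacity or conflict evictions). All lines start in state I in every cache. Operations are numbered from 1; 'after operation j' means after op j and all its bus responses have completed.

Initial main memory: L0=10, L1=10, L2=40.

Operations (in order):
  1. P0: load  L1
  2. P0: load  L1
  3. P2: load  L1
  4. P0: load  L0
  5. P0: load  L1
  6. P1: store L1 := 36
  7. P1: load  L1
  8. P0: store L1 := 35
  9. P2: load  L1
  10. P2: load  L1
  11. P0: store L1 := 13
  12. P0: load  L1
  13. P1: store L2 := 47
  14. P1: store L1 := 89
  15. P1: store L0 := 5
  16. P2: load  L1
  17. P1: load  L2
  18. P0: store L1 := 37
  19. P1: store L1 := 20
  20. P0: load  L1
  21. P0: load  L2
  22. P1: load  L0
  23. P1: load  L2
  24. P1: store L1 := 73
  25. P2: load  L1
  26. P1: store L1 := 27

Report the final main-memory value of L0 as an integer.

step 1: P0: load  L1  ⟶  SII  (L1)  txn=BusRd  M[L1]=10
step 2: P0: load  L1  ⟶  SII  (L1)  txn=∅  M[L1]=10
step 3: P2: load  L1  ⟶  SIS  (L1)  txn=BusRd  M[L1]=10
step 4: P0: load  L0  ⟶  SII  (L0)  txn=BusRd  M[L0]=10
step 5: P0: load  L1  ⟶  SIS  (L1)  txn=∅  M[L1]=10
step 6: P1: store L1 := 36  ⟶  IMI  (L1)  txn=BusRdX  M[L1]=10
step 7: P1: load  L1  ⟶  IMI  (L1)  txn=∅  M[L1]=10
step 8: P0: store L1 := 35  ⟶  MII  (L1)  txn=BusRdX+Flush  M[L1]=36
step 9: P2: load  L1  ⟶  SIS  (L1)  txn=BusRd+Flush  M[L1]=35
step 10: P2: load  L1  ⟶  SIS  (L1)  txn=∅  M[L1]=35
step 11: P0: store L1 := 13  ⟶  MII  (L1)  txn=BusRdX  M[L1]=35
step 12: P0: load  L1  ⟶  MII  (L1)  txn=∅  M[L1]=35
step 13: P1: store L2 := 47  ⟶  IMI  (L2)  txn=BusRdX  M[L2]=40
step 14: P1: store L1 := 89  ⟶  IMI  (L1)  txn=BusRdX+Flush  M[L1]=13
step 15: P1: store L0 := 5  ⟶  IMI  (L0)  txn=BusRdX  M[L0]=10
step 16: P2: load  L1  ⟶  ISS  (L1)  txn=BusRd+Flush  M[L1]=89
step 17: P1: load  L2  ⟶  IMI  (L2)  txn=∅  M[L2]=40
step 18: P0: store L1 := 37  ⟶  MII  (L1)  txn=BusRdX  M[L1]=89
step 19: P1: store L1 := 20  ⟶  IMI  (L1)  txn=BusRdX+Flush  M[L1]=37
step 20: P0: load  L1  ⟶  SSI  (L1)  txn=BusRd+Flush  M[L1]=20
step 21: P0: load  L2  ⟶  SSI  (L2)  txn=BusRd+Flush  M[L2]=47
step 22: P1: load  L0  ⟶  IMI  (L0)  txn=∅  M[L0]=10
step 23: P1: load  L2  ⟶  SSI  (L2)  txn=∅  M[L2]=47
step 24: P1: store L1 := 73  ⟶  IMI  (L1)  txn=BusRdX  M[L1]=20
step 25: P2: load  L1  ⟶  ISS  (L1)  txn=BusRd+Flush  M[L1]=73
step 26: P1: store L1 := 27  ⟶  IMI  (L1)  txn=BusRdX  M[L1]=73

memory[L0] = 10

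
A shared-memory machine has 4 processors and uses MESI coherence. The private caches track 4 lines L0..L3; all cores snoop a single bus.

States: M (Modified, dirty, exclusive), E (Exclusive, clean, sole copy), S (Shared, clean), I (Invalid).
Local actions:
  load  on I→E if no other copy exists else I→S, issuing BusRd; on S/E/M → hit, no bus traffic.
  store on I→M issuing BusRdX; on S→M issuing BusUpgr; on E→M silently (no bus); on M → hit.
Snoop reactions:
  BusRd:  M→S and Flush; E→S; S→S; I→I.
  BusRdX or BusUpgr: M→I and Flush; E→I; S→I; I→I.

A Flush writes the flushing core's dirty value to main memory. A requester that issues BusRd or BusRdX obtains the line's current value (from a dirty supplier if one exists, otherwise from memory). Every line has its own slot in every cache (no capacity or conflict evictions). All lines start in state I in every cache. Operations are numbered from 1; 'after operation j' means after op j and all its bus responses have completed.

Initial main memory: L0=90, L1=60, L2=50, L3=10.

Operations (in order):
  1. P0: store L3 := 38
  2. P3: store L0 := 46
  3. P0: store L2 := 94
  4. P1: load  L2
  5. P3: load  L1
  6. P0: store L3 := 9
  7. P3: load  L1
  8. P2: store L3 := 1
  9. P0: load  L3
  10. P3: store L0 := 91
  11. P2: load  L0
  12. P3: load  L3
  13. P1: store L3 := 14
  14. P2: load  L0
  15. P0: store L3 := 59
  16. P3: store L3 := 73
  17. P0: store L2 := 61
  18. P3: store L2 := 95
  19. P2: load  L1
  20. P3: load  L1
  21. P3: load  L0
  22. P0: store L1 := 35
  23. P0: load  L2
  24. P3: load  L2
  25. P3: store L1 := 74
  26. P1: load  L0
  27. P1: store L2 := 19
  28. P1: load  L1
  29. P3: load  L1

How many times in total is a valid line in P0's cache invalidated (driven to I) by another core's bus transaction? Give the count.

invalidations = 6

  op1 P0: store L3 := 38 → M/I/I/I on L3; bus BusRdX; mem=10
  op2 P3: store L0 := 46 → I/I/I/M on L0; bus BusRdX; mem=90
  op3 P0: store L2 := 94 → M/I/I/I on L2; bus BusRdX; mem=50
  op4 P1: load  L2 → S/S/I/I on L2; bus BusRd Flush; mem=94
  op5 P3: load  L1 → I/I/I/E on L1; bus BusRd; mem=60
  op6 P0: store L3 := 9 → M/I/I/I on L3; bus (none); mem=10
  op7 P3: load  L1 → I/I/I/E on L1; bus (none); mem=60
  op8 P2: store L3 := 1 → I/I/M/I on L3; bus BusRdX Flush; mem=9
  op9 P0: load  L3 → S/I/S/I on L3; bus BusRd Flush; mem=1
  op10 P3: store L0 := 91 → I/I/I/M on L0; bus (none); mem=90
  op11 P2: load  L0 → I/I/S/S on L0; bus BusRd Flush; mem=91
  op12 P3: load  L3 → S/I/S/S on L3; bus BusRd; mem=1
  op13 P1: store L3 := 14 → I/M/I/I on L3; bus BusRdX; mem=1
  op14 P2: load  L0 → I/I/S/S on L0; bus (none); mem=91
  op15 P0: store L3 := 59 → M/I/I/I on L3; bus BusRdX Flush; mem=14
  op16 P3: store L3 := 73 → I/I/I/M on L3; bus BusRdX Flush; mem=59
  op17 P0: store L2 := 61 → M/I/I/I on L2; bus BusUpgr; mem=94
  op18 P3: store L2 := 95 → I/I/I/M on L2; bus BusRdX Flush; mem=61
  op19 P2: load  L1 → I/I/S/S on L1; bus BusRd; mem=60
  op20 P3: load  L1 → I/I/S/S on L1; bus (none); mem=60
  op21 P3: load  L0 → I/I/S/S on L0; bus (none); mem=91
  op22 P0: store L1 := 35 → M/I/I/I on L1; bus BusRdX; mem=60
  op23 P0: load  L2 → S/I/I/S on L2; bus BusRd Flush; mem=95
  op24 P3: load  L2 → S/I/I/S on L2; bus (none); mem=95
  op25 P3: store L1 := 74 → I/I/I/M on L1; bus BusRdX Flush; mem=35
  op26 P1: load  L0 → I/S/S/S on L0; bus BusRd; mem=91
  op27 P1: store L2 := 19 → I/M/I/I on L2; bus BusRdX; mem=95
  op28 P1: load  L1 → I/S/I/S on L1; bus BusRd Flush; mem=74
  op29 P3: load  L1 → I/S/I/S on L1; bus (none); mem=74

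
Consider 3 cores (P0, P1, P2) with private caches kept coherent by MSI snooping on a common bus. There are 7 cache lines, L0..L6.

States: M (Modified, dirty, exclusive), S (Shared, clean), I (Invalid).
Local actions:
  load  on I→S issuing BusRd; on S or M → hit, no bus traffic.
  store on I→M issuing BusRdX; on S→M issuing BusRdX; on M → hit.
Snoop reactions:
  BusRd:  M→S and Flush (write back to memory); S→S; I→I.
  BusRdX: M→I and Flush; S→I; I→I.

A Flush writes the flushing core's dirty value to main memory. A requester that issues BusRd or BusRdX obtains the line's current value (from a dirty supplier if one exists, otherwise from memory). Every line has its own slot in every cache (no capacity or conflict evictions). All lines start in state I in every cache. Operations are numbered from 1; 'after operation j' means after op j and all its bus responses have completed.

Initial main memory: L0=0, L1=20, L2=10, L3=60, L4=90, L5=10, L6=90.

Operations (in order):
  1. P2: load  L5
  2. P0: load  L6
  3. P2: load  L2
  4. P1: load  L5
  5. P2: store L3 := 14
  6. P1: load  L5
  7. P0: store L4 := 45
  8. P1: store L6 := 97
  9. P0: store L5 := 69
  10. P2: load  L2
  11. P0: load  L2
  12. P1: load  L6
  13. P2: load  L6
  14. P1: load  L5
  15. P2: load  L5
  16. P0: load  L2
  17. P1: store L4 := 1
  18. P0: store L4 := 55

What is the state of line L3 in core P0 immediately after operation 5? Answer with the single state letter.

  op1 P2: load  L5 → I/I/S on L5; bus BusRd; mem=10
  op2 P0: load  L6 → S/I/I on L6; bus BusRd; mem=90
  op3 P2: load  L2 → I/I/S on L2; bus BusRd; mem=10
  op4 P1: load  L5 → I/S/S on L5; bus BusRd; mem=10
  op5 P2: store L3 := 14 → I/I/M on L3; bus BusRdX; mem=60
  op6 P1: load  L5 → I/S/S on L5; bus (none); mem=10
  op7 P0: store L4 := 45 → M/I/I on L4; bus BusRdX; mem=90
  op8 P1: store L6 := 97 → I/M/I on L6; bus BusRdX; mem=90
  op9 P0: store L5 := 69 → M/I/I on L5; bus BusRdX; mem=10
  op10 P2: load  L2 → I/I/S on L2; bus (none); mem=10
  op11 P0: load  L2 → S/I/S on L2; bus BusRd; mem=10
  op12 P1: load  L6 → I/M/I on L6; bus (none); mem=90
  op13 P2: load  L6 → I/S/S on L6; bus BusRd Flush; mem=97
  op14 P1: load  L5 → S/S/I on L5; bus BusRd Flush; mem=69
  op15 P2: load  L5 → S/S/S on L5; bus BusRd; mem=69
  op16 P0: load  L2 → S/I/S on L2; bus (none); mem=10
  op17 P1: store L4 := 1 → I/M/I on L4; bus BusRdX Flush; mem=45
  op18 P0: store L4 := 55 → M/I/I on L4; bus BusRdX Flush; mem=1

state = I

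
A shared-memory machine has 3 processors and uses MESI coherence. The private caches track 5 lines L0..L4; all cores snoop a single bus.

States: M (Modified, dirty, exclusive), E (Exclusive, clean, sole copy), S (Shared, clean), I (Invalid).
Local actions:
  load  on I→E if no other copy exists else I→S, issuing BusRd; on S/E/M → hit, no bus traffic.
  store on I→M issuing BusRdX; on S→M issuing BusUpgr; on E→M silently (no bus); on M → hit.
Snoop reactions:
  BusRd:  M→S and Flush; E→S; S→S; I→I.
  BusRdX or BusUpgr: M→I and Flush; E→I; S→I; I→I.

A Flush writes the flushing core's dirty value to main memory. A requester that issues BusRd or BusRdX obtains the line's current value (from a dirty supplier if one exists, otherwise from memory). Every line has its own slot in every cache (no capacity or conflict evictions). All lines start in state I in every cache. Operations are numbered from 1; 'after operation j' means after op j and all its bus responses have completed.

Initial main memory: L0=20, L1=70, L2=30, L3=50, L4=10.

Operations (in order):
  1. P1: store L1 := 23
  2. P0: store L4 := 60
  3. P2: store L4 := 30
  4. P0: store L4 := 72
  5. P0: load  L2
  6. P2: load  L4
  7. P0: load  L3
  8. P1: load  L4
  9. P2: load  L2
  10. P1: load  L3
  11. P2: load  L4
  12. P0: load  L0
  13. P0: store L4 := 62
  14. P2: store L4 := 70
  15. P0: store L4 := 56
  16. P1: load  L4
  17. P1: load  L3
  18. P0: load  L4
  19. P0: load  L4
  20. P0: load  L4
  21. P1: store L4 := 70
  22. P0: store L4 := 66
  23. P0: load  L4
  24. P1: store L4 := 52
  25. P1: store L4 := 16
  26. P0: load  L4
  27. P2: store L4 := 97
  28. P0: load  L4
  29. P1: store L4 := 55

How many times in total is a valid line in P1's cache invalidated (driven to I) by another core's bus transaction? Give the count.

invalidations = 3

1. P1: store L1 := 23  bus=[BusRdX]  L1: P0=I P1=M P2=I  mem[L1]=70
2. P0: store L4 := 60  bus=[BusRdX]  L4: P0=M P1=I P2=I  mem[L4]=10
3. P2: store L4 := 30  bus=[BusRdX,Flush]  L4: P0=I P1=I P2=M  mem[L4]=60
4. P0: store L4 := 72  bus=[BusRdX,Flush]  L4: P0=M P1=I P2=I  mem[L4]=30
5. P0: load  L2  bus=[BusRd]  L2: P0=E P1=I P2=I  mem[L2]=30
6. P2: load  L4  bus=[BusRd,Flush]  L4: P0=S P1=I P2=S  mem[L4]=72
7. P0: load  L3  bus=[BusRd]  L3: P0=E P1=I P2=I  mem[L3]=50
8. P1: load  L4  bus=[BusRd]  L4: P0=S P1=S P2=S  mem[L4]=72
9. P2: load  L2  bus=[BusRd]  L2: P0=S P1=I P2=S  mem[L2]=30
10. P1: load  L3  bus=[BusRd]  L3: P0=S P1=S P2=I  mem[L3]=50
11. P2: load  L4  bus=[-]  L4: P0=S P1=S P2=S  mem[L4]=72
12. P0: load  L0  bus=[BusRd]  L0: P0=E P1=I P2=I  mem[L0]=20
13. P0: store L4 := 62  bus=[BusUpgr]  L4: P0=M P1=I P2=I  mem[L4]=72
14. P2: store L4 := 70  bus=[BusRdX,Flush]  L4: P0=I P1=I P2=M  mem[L4]=62
15. P0: store L4 := 56  bus=[BusRdX,Flush]  L4: P0=M P1=I P2=I  mem[L4]=70
16. P1: load  L4  bus=[BusRd,Flush]  L4: P0=S P1=S P2=I  mem[L4]=56
17. P1: load  L3  bus=[-]  L3: P0=S P1=S P2=I  mem[L3]=50
18. P0: load  L4  bus=[-]  L4: P0=S P1=S P2=I  mem[L4]=56
19. P0: load  L4  bus=[-]  L4: P0=S P1=S P2=I  mem[L4]=56
20. P0: load  L4  bus=[-]  L4: P0=S P1=S P2=I  mem[L4]=56
21. P1: store L4 := 70  bus=[BusUpgr]  L4: P0=I P1=M P2=I  mem[L4]=56
22. P0: store L4 := 66  bus=[BusRdX,Flush]  L4: P0=M P1=I P2=I  mem[L4]=70
23. P0: load  L4  bus=[-]  L4: P0=M P1=I P2=I  mem[L4]=70
24. P1: store L4 := 52  bus=[BusRdX,Flush]  L4: P0=I P1=M P2=I  mem[L4]=66
25. P1: store L4 := 16  bus=[-]  L4: P0=I P1=M P2=I  mem[L4]=66
26. P0: load  L4  bus=[BusRd,Flush]  L4: P0=S P1=S P2=I  mem[L4]=16
27. P2: store L4 := 97  bus=[BusRdX]  L4: P0=I P1=I P2=M  mem[L4]=16
28. P0: load  L4  bus=[BusRd,Flush]  L4: P0=S P1=I P2=S  mem[L4]=97
29. P1: store L4 := 55  bus=[BusRdX]  L4: P0=I P1=M P2=I  mem[L4]=97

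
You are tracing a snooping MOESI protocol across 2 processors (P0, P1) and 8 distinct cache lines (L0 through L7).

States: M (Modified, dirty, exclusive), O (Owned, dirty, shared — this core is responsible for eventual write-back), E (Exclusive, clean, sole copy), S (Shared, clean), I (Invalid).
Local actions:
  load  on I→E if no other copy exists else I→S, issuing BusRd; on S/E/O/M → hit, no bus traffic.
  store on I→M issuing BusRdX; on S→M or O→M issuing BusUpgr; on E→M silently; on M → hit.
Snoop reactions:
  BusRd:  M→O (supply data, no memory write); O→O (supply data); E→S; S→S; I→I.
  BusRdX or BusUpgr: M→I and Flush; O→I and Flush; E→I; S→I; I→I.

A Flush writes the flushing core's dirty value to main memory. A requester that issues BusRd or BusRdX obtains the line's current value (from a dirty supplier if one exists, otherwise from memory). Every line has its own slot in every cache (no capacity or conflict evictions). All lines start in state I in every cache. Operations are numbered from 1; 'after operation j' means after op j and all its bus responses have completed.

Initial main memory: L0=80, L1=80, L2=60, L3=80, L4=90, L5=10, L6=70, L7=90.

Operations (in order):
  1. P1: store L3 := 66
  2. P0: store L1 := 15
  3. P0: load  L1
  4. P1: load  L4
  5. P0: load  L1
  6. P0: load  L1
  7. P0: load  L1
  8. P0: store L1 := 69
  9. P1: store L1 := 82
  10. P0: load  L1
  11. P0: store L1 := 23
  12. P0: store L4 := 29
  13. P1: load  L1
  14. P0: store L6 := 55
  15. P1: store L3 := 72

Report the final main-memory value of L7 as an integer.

memory[L7] = 90

[1] P1: store L3 := 66 | P0:I, P1:M(66) | bus: BusRdX
[2] P0: store L1 := 15 | P0:M(15), P1:I | bus: BusRdX
[3] P0: load  L1 | P0:M(15), P1:I | bus: none
[4] P1: load  L4 | P0:I, P1:E(90) | bus: BusRd
[5] P0: load  L1 | P0:M(15), P1:I | bus: none
[6] P0: load  L1 | P0:M(15), P1:I | bus: none
[7] P0: load  L1 | P0:M(15), P1:I | bus: none
[8] P0: store L1 := 69 | P0:M(69), P1:I | bus: none
[9] P1: store L1 := 82 | P0:I, P1:M(82) | bus: BusRdX,Flush
[10] P0: load  L1 | P0:S(82), P1:O(82) | bus: BusRd
[11] P0: store L1 := 23 | P0:M(23), P1:I | bus: BusUpgr,Flush
[12] P0: store L4 := 29 | P0:M(29), P1:I | bus: BusRdX
[13] P1: load  L1 | P0:O(23), P1:S(23) | bus: BusRd
[14] P0: store L6 := 55 | P0:M(55), P1:I | bus: BusRdX
[15] P1: store L3 := 72 | P0:I, P1:M(72) | bus: none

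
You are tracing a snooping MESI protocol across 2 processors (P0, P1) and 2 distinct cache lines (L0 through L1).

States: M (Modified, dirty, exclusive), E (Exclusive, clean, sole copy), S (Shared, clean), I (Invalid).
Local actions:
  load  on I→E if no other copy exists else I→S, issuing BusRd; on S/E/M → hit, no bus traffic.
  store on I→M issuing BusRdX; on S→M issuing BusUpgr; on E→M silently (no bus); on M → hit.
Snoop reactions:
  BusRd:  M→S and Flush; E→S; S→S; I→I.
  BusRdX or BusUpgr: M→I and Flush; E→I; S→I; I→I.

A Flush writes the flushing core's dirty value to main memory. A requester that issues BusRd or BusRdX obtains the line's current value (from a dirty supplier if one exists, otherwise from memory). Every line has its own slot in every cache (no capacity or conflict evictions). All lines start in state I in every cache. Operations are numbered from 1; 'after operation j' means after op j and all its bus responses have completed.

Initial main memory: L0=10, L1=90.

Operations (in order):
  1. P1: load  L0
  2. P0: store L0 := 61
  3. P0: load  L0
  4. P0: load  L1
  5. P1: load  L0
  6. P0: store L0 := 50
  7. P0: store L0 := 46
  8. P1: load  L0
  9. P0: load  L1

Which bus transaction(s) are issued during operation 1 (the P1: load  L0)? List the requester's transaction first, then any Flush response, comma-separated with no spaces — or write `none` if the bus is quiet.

step 1: P1: load  L0  ⟶  IE  (L0)  txn=BusRd  M[L0]=10
step 2: P0: store L0 := 61  ⟶  MI  (L0)  txn=BusRdX  M[L0]=10
step 3: P0: load  L0  ⟶  MI  (L0)  txn=∅  M[L0]=10
step 4: P0: load  L1  ⟶  EI  (L1)  txn=BusRd  M[L1]=90
step 5: P1: load  L0  ⟶  SS  (L0)  txn=BusRd+Flush  M[L0]=61
step 6: P0: store L0 := 50  ⟶  MI  (L0)  txn=BusUpgr  M[L0]=61
step 7: P0: store L0 := 46  ⟶  MI  (L0)  txn=∅  M[L0]=61
step 8: P1: load  L0  ⟶  SS  (L0)  txn=BusRd+Flush  M[L0]=46
step 9: P0: load  L1  ⟶  EI  (L1)  txn=∅  M[L1]=90

bus = BusRd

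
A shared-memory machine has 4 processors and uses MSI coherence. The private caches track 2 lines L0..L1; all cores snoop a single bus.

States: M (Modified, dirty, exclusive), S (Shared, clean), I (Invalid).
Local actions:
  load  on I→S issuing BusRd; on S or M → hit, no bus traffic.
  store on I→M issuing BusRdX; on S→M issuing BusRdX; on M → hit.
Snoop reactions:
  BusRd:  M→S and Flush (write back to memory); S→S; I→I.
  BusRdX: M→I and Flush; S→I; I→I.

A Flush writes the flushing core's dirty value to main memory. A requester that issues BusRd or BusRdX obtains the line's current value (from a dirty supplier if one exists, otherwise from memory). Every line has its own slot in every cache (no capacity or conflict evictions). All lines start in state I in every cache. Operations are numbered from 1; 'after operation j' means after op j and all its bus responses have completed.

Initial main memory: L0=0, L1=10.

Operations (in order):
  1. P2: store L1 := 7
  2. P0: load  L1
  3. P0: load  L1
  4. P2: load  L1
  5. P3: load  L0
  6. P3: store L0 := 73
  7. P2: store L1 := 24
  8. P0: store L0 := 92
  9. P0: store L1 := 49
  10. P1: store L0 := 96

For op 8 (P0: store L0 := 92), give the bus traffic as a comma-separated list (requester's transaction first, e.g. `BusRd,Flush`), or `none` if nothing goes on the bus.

step 1: P2: store L1 := 7  ⟶  IIMI  (L1)  txn=BusRdX  M[L1]=10
step 2: P0: load  L1  ⟶  SISI  (L1)  txn=BusRd+Flush  M[L1]=7
step 3: P0: load  L1  ⟶  SISI  (L1)  txn=∅  M[L1]=7
step 4: P2: load  L1  ⟶  SISI  (L1)  txn=∅  M[L1]=7
step 5: P3: load  L0  ⟶  IIIS  (L0)  txn=BusRd  M[L0]=0
step 6: P3: store L0 := 73  ⟶  IIIM  (L0)  txn=BusRdX  M[L0]=0
step 7: P2: store L1 := 24  ⟶  IIMI  (L1)  txn=BusRdX  M[L1]=7
step 8: P0: store L0 := 92  ⟶  MIII  (L0)  txn=BusRdX+Flush  M[L0]=73
step 9: P0: store L1 := 49  ⟶  MIII  (L1)  txn=BusRdX+Flush  M[L1]=24
step 10: P1: store L0 := 96  ⟶  IMII  (L0)  txn=BusRdX+Flush  M[L0]=92

bus = BusRdX,Flush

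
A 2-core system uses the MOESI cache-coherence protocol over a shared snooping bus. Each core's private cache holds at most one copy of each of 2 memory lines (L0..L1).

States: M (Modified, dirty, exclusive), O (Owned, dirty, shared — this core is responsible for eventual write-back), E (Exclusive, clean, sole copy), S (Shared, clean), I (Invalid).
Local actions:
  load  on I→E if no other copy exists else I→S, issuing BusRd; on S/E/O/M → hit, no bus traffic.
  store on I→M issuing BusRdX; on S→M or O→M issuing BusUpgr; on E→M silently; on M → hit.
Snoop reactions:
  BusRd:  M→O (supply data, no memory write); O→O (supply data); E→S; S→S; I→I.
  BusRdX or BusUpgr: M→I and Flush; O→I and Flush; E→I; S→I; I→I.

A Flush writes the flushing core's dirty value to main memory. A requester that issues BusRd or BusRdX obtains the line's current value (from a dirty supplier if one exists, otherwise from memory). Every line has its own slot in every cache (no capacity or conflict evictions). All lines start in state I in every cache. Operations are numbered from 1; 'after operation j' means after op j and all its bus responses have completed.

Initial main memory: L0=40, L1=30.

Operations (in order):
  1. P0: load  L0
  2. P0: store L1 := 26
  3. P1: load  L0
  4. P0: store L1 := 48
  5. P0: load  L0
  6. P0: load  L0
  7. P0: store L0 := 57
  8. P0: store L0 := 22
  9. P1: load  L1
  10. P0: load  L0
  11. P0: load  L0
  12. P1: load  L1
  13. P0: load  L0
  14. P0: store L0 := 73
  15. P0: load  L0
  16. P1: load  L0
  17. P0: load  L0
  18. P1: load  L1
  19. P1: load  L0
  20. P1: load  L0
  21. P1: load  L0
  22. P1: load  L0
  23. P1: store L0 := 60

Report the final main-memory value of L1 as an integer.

memory[L1] = 30

  op1 P0: load  L0 → E/I on L0; bus BusRd; mem=40
  op2 P0: store L1 := 26 → M/I on L1; bus BusRdX; mem=30
  op3 P1: load  L0 → S/S on L0; bus BusRd; mem=40
  op4 P0: store L1 := 48 → M/I on L1; bus (none); mem=30
  op5 P0: load  L0 → S/S on L0; bus (none); mem=40
  op6 P0: load  L0 → S/S on L0; bus (none); mem=40
  op7 P0: store L0 := 57 → M/I on L0; bus BusUpgr; mem=40
  op8 P0: store L0 := 22 → M/I on L0; bus (none); mem=40
  op9 P1: load  L1 → O/S on L1; bus BusRd; mem=30
  op10 P0: load  L0 → M/I on L0; bus (none); mem=40
  op11 P0: load  L0 → M/I on L0; bus (none); mem=40
  op12 P1: load  L1 → O/S on L1; bus (none); mem=30
  op13 P0: load  L0 → M/I on L0; bus (none); mem=40
  op14 P0: store L0 := 73 → M/I on L0; bus (none); mem=40
  op15 P0: load  L0 → M/I on L0; bus (none); mem=40
  op16 P1: load  L0 → O/S on L0; bus BusRd; mem=40
  op17 P0: load  L0 → O/S on L0; bus (none); mem=40
  op18 P1: load  L1 → O/S on L1; bus (none); mem=30
  op19 P1: load  L0 → O/S on L0; bus (none); mem=40
  op20 P1: load  L0 → O/S on L0; bus (none); mem=40
  op21 P1: load  L0 → O/S on L0; bus (none); mem=40
  op22 P1: load  L0 → O/S on L0; bus (none); mem=40
  op23 P1: store L0 := 60 → I/M on L0; bus BusUpgr Flush; mem=73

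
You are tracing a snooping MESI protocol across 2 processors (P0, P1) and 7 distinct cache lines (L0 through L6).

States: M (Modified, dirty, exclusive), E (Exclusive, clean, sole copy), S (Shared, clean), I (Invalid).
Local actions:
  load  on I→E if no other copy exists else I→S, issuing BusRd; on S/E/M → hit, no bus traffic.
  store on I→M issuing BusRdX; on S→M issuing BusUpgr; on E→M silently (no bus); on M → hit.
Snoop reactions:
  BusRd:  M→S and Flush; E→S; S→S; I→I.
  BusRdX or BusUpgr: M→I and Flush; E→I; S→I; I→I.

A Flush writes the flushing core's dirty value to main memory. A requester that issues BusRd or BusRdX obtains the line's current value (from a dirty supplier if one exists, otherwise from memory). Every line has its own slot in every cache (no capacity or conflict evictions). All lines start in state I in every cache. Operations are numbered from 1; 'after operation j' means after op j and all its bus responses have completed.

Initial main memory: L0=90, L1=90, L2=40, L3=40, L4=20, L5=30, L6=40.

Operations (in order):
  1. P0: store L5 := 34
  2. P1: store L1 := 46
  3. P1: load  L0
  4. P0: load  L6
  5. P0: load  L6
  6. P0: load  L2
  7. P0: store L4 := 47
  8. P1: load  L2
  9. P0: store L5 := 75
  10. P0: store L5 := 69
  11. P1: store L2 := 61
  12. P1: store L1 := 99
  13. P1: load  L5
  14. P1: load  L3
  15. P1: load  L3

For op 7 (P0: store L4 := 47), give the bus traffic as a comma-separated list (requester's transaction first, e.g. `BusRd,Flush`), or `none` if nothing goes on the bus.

bus = BusRdX

[1] P0: store L5 := 34 | P0:M(34), P1:I | bus: BusRdX
[2] P1: store L1 := 46 | P0:I, P1:M(46) | bus: BusRdX
[3] P1: load  L0 | P0:I, P1:E(90) | bus: BusRd
[4] P0: load  L6 | P0:E(40), P1:I | bus: BusRd
[5] P0: load  L6 | P0:E(40), P1:I | bus: none
[6] P0: load  L2 | P0:E(40), P1:I | bus: BusRd
[7] P0: store L4 := 47 | P0:M(47), P1:I | bus: BusRdX
[8] P1: load  L2 | P0:S(40), P1:S(40) | bus: BusRd
[9] P0: store L5 := 75 | P0:M(75), P1:I | bus: none
[10] P0: store L5 := 69 | P0:M(69), P1:I | bus: none
[11] P1: store L2 := 61 | P0:I, P1:M(61) | bus: BusUpgr
[12] P1: store L1 := 99 | P0:I, P1:M(99) | bus: none
[13] P1: load  L5 | P0:S(69), P1:S(69) | bus: BusRd,Flush
[14] P1: load  L3 | P0:I, P1:E(40) | bus: BusRd
[15] P1: load  L3 | P0:I, P1:E(40) | bus: none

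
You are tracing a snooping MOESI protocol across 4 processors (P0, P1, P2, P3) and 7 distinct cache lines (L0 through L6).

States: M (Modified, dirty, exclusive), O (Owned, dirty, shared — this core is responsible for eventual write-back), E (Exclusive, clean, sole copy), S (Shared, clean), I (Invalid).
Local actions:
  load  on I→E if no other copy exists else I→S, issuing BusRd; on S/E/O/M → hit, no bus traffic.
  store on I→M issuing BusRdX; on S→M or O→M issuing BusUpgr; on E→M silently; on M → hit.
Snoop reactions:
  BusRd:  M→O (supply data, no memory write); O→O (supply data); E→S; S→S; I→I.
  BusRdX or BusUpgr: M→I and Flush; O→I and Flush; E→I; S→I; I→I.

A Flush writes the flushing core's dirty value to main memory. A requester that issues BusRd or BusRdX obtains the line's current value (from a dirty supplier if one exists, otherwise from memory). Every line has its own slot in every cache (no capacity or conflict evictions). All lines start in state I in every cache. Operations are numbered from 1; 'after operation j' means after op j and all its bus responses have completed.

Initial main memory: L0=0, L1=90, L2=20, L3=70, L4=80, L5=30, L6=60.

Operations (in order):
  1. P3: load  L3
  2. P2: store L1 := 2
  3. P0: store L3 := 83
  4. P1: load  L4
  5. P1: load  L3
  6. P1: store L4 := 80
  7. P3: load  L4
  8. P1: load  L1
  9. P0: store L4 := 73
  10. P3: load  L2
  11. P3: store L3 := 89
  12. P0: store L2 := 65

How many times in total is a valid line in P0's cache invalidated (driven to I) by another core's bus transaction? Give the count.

invalidations = 1

  op1 P3: load  L3 → I/I/I/E on L3; bus BusRd; mem=70
  op2 P2: store L1 := 2 → I/I/M/I on L1; bus BusRdX; mem=90
  op3 P0: store L3 := 83 → M/I/I/I on L3; bus BusRdX; mem=70
  op4 P1: load  L4 → I/E/I/I on L4; bus BusRd; mem=80
  op5 P1: load  L3 → O/S/I/I on L3; bus BusRd; mem=70
  op6 P1: store L4 := 80 → I/M/I/I on L4; bus (none); mem=80
  op7 P3: load  L4 → I/O/I/S on L4; bus BusRd; mem=80
  op8 P1: load  L1 → I/S/O/I on L1; bus BusRd; mem=90
  op9 P0: store L4 := 73 → M/I/I/I on L4; bus BusRdX Flush; mem=80
  op10 P3: load  L2 → I/I/I/E on L2; bus BusRd; mem=20
  op11 P3: store L3 := 89 → I/I/I/M on L3; bus BusRdX Flush; mem=83
  op12 P0: store L2 := 65 → M/I/I/I on L2; bus BusRdX; mem=20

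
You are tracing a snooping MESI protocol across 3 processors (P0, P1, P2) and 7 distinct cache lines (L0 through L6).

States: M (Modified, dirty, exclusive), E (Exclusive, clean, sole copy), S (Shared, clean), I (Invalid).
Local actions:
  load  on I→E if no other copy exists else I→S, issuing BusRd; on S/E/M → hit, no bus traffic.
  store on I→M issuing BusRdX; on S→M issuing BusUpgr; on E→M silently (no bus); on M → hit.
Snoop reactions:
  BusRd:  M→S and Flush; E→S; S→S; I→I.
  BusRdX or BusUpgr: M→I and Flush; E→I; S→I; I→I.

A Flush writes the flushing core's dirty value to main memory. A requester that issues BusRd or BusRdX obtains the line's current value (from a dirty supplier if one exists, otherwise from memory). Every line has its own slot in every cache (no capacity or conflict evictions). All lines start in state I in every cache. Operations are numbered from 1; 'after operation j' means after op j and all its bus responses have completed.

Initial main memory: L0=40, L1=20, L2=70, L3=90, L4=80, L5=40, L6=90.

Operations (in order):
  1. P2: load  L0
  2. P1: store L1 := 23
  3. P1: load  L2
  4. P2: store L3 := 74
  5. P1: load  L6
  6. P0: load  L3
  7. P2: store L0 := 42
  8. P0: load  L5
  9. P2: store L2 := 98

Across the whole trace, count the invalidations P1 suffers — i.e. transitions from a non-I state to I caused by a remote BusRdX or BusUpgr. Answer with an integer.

1. P2: load  L0  bus=[BusRd]  L0: P0=I P1=I P2=E  mem[L0]=40
2. P1: store L1 := 23  bus=[BusRdX]  L1: P0=I P1=M P2=I  mem[L1]=20
3. P1: load  L2  bus=[BusRd]  L2: P0=I P1=E P2=I  mem[L2]=70
4. P2: store L3 := 74  bus=[BusRdX]  L3: P0=I P1=I P2=M  mem[L3]=90
5. P1: load  L6  bus=[BusRd]  L6: P0=I P1=E P2=I  mem[L6]=90
6. P0: load  L3  bus=[BusRd,Flush]  L3: P0=S P1=I P2=S  mem[L3]=74
7. P2: store L0 := 42  bus=[-]  L0: P0=I P1=I P2=M  mem[L0]=40
8. P0: load  L5  bus=[BusRd]  L5: P0=E P1=I P2=I  mem[L5]=40
9. P2: store L2 := 98  bus=[BusRdX]  L2: P0=I P1=I P2=M  mem[L2]=70

invalidations = 1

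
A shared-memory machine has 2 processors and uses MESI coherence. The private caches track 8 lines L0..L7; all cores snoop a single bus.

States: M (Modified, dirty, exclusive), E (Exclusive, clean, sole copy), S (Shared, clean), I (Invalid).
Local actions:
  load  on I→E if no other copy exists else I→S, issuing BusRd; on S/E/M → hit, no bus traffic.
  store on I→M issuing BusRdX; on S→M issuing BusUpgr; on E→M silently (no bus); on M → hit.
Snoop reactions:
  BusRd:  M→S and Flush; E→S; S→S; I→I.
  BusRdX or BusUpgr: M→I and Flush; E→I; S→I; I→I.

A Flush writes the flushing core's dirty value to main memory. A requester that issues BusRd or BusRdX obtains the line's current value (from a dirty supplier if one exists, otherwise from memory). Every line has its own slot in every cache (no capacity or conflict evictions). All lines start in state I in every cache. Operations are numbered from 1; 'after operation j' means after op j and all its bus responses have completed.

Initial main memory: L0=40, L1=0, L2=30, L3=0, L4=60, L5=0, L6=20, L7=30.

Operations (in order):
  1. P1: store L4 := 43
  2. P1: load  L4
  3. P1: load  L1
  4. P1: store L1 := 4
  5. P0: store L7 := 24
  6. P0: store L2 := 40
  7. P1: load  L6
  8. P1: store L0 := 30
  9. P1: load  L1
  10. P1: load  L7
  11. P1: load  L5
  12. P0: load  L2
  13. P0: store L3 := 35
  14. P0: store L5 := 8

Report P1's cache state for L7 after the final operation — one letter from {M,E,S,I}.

state = S

[1] P1: store L4 := 43 | P0:I, P1:M(43) | bus: BusRdX
[2] P1: load  L4 | P0:I, P1:M(43) | bus: none
[3] P1: load  L1 | P0:I, P1:E(0) | bus: BusRd
[4] P1: store L1 := 4 | P0:I, P1:M(4) | bus: none
[5] P0: store L7 := 24 | P0:M(24), P1:I | bus: BusRdX
[6] P0: store L2 := 40 | P0:M(40), P1:I | bus: BusRdX
[7] P1: load  L6 | P0:I, P1:E(20) | bus: BusRd
[8] P1: store L0 := 30 | P0:I, P1:M(30) | bus: BusRdX
[9] P1: load  L1 | P0:I, P1:M(4) | bus: none
[10] P1: load  L7 | P0:S(24), P1:S(24) | bus: BusRd,Flush
[11] P1: load  L5 | P0:I, P1:E(0) | bus: BusRd
[12] P0: load  L2 | P0:M(40), P1:I | bus: none
[13] P0: store L3 := 35 | P0:M(35), P1:I | bus: BusRdX
[14] P0: store L5 := 8 | P0:M(8), P1:I | bus: BusRdX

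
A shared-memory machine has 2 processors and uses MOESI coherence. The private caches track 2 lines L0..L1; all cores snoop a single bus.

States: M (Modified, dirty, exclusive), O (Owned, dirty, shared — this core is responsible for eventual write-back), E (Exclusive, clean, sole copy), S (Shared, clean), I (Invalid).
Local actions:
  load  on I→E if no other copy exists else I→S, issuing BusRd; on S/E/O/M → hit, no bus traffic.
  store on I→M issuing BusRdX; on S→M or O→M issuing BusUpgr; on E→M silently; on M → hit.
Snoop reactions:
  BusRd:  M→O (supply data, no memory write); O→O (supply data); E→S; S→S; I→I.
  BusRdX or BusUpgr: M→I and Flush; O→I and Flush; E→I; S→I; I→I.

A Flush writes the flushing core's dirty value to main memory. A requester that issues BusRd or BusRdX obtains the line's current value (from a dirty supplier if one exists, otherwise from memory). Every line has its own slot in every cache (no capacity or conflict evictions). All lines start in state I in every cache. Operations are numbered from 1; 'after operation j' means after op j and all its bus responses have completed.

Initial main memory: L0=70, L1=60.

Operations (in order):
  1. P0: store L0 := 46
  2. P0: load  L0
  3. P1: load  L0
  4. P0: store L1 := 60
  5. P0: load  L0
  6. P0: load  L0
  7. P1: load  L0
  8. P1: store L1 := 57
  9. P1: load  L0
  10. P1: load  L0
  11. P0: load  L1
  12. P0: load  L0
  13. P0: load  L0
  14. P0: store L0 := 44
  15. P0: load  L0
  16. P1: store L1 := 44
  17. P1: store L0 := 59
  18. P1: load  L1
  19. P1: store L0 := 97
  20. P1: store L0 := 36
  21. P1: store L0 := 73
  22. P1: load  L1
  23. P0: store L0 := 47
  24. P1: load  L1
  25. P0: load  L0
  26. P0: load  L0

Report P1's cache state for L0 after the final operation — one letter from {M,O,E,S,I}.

state = I

1. P0: store L0 := 46  bus=[BusRdX]  L0: P0=M P1=I  mem[L0]=70
2. P0: load  L0  bus=[-]  L0: P0=M P1=I  mem[L0]=70
3. P1: load  L0  bus=[BusRd]  L0: P0=O P1=S  mem[L0]=70
4. P0: store L1 := 60  bus=[BusRdX]  L1: P0=M P1=I  mem[L1]=60
5. P0: load  L0  bus=[-]  L0: P0=O P1=S  mem[L0]=70
6. P0: load  L0  bus=[-]  L0: P0=O P1=S  mem[L0]=70
7. P1: load  L0  bus=[-]  L0: P0=O P1=S  mem[L0]=70
8. P1: store L1 := 57  bus=[BusRdX,Flush]  L1: P0=I P1=M  mem[L1]=60
9. P1: load  L0  bus=[-]  L0: P0=O P1=S  mem[L0]=70
10. P1: load  L0  bus=[-]  L0: P0=O P1=S  mem[L0]=70
11. P0: load  L1  bus=[BusRd]  L1: P0=S P1=O  mem[L1]=60
12. P0: load  L0  bus=[-]  L0: P0=O P1=S  mem[L0]=70
13. P0: load  L0  bus=[-]  L0: P0=O P1=S  mem[L0]=70
14. P0: store L0 := 44  bus=[BusUpgr]  L0: P0=M P1=I  mem[L0]=70
15. P0: load  L0  bus=[-]  L0: P0=M P1=I  mem[L0]=70
16. P1: store L1 := 44  bus=[BusUpgr]  L1: P0=I P1=M  mem[L1]=60
17. P1: store L0 := 59  bus=[BusRdX,Flush]  L0: P0=I P1=M  mem[L0]=44
18. P1: load  L1  bus=[-]  L1: P0=I P1=M  mem[L1]=60
19. P1: store L0 := 97  bus=[-]  L0: P0=I P1=M  mem[L0]=44
20. P1: store L0 := 36  bus=[-]  L0: P0=I P1=M  mem[L0]=44
21. P1: store L0 := 73  bus=[-]  L0: P0=I P1=M  mem[L0]=44
22. P1: load  L1  bus=[-]  L1: P0=I P1=M  mem[L1]=60
23. P0: store L0 := 47  bus=[BusRdX,Flush]  L0: P0=M P1=I  mem[L0]=73
24. P1: load  L1  bus=[-]  L1: P0=I P1=M  mem[L1]=60
25. P0: load  L0  bus=[-]  L0: P0=M P1=I  mem[L0]=73
26. P0: load  L0  bus=[-]  L0: P0=M P1=I  mem[L0]=73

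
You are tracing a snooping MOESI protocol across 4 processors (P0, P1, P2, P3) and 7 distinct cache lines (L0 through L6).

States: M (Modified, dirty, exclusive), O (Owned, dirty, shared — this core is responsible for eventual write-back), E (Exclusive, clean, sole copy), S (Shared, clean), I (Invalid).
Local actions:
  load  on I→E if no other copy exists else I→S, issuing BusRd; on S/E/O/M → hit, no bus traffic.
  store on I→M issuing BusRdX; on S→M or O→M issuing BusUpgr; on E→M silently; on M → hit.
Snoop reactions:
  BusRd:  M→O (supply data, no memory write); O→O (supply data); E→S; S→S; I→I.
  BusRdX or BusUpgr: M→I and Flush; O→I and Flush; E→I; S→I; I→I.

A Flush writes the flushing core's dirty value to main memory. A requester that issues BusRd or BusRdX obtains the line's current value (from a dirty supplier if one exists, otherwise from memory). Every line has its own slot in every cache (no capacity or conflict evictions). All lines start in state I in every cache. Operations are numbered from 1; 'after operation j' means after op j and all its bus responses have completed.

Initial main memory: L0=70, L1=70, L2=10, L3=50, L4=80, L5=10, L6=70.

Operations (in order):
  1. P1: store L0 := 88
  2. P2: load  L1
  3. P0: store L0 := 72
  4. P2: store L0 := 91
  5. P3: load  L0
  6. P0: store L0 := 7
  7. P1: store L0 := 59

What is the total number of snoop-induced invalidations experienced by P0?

invalidations = 2

  op1 P1: store L0 := 88 → I/M/I/I on L0; bus BusRdX; mem=70
  op2 P2: load  L1 → I/I/E/I on L1; bus BusRd; mem=70
  op3 P0: store L0 := 72 → M/I/I/I on L0; bus BusRdX Flush; mem=88
  op4 P2: store L0 := 91 → I/I/M/I on L0; bus BusRdX Flush; mem=72
  op5 P3: load  L0 → I/I/O/S on L0; bus BusRd; mem=72
  op6 P0: store L0 := 7 → M/I/I/I on L0; bus BusRdX Flush; mem=91
  op7 P1: store L0 := 59 → I/M/I/I on L0; bus BusRdX Flush; mem=7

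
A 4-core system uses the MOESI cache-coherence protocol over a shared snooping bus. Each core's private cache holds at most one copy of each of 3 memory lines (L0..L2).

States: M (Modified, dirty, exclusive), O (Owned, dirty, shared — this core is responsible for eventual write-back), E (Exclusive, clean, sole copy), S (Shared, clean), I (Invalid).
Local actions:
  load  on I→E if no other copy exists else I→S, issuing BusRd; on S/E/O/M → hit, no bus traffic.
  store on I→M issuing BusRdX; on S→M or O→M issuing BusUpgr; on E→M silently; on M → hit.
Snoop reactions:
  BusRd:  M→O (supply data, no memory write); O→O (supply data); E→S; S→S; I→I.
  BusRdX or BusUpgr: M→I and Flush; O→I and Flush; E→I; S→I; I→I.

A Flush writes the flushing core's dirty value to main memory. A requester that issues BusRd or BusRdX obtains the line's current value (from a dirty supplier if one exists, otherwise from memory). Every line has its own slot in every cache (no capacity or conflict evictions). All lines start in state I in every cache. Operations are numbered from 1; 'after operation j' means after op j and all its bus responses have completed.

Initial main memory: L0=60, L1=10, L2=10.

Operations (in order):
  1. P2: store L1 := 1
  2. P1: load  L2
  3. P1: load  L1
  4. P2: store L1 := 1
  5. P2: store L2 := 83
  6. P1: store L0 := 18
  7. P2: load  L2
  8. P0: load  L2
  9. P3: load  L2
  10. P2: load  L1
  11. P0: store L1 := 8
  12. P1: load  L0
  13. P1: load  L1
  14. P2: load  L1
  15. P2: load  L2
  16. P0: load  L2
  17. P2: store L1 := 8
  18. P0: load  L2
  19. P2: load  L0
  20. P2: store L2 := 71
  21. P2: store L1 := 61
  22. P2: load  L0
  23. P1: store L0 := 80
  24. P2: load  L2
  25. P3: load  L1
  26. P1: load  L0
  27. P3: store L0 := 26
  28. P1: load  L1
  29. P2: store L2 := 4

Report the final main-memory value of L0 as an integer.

1. P2: store L1 := 1  bus=[BusRdX]  L1: P0=I P1=I P2=M P3=I  mem[L1]=10
2. P1: load  L2  bus=[BusRd]  L2: P0=I P1=E P2=I P3=I  mem[L2]=10
3. P1: load  L1  bus=[BusRd]  L1: P0=I P1=S P2=O P3=I  mem[L1]=10
4. P2: store L1 := 1  bus=[BusUpgr]  L1: P0=I P1=I P2=M P3=I  mem[L1]=10
5. P2: store L2 := 83  bus=[BusRdX]  L2: P0=I P1=I P2=M P3=I  mem[L2]=10
6. P1: store L0 := 18  bus=[BusRdX]  L0: P0=I P1=M P2=I P3=I  mem[L0]=60
7. P2: load  L2  bus=[-]  L2: P0=I P1=I P2=M P3=I  mem[L2]=10
8. P0: load  L2  bus=[BusRd]  L2: P0=S P1=I P2=O P3=I  mem[L2]=10
9. P3: load  L2  bus=[BusRd]  L2: P0=S P1=I P2=O P3=S  mem[L2]=10
10. P2: load  L1  bus=[-]  L1: P0=I P1=I P2=M P3=I  mem[L1]=10
11. P0: store L1 := 8  bus=[BusRdX,Flush]  L1: P0=M P1=I P2=I P3=I  mem[L1]=1
12. P1: load  L0  bus=[-]  L0: P0=I P1=M P2=I P3=I  mem[L0]=60
13. P1: load  L1  bus=[BusRd]  L1: P0=O P1=S P2=I P3=I  mem[L1]=1
14. P2: load  L1  bus=[BusRd]  L1: P0=O P1=S P2=S P3=I  mem[L1]=1
15. P2: load  L2  bus=[-]  L2: P0=S P1=I P2=O P3=S  mem[L2]=10
16. P0: load  L2  bus=[-]  L2: P0=S P1=I P2=O P3=S  mem[L2]=10
17. P2: store L1 := 8  bus=[BusUpgr,Flush]  L1: P0=I P1=I P2=M P3=I  mem[L1]=8
18. P0: load  L2  bus=[-]  L2: P0=S P1=I P2=O P3=S  mem[L2]=10
19. P2: load  L0  bus=[BusRd]  L0: P0=I P1=O P2=S P3=I  mem[L0]=60
20. P2: store L2 := 71  bus=[BusUpgr]  L2: P0=I P1=I P2=M P3=I  mem[L2]=10
21. P2: store L1 := 61  bus=[-]  L1: P0=I P1=I P2=M P3=I  mem[L1]=8
22. P2: load  L0  bus=[-]  L0: P0=I P1=O P2=S P3=I  mem[L0]=60
23. P1: store L0 := 80  bus=[BusUpgr]  L0: P0=I P1=M P2=I P3=I  mem[L0]=60
24. P2: load  L2  bus=[-]  L2: P0=I P1=I P2=M P3=I  mem[L2]=10
25. P3: load  L1  bus=[BusRd]  L1: P0=I P1=I P2=O P3=S  mem[L1]=8
26. P1: load  L0  bus=[-]  L0: P0=I P1=M P2=I P3=I  mem[L0]=60
27. P3: store L0 := 26  bus=[BusRdX,Flush]  L0: P0=I P1=I P2=I P3=M  mem[L0]=80
28. P1: load  L1  bus=[BusRd]  L1: P0=I P1=S P2=O P3=S  mem[L1]=8
29. P2: store L2 := 4  bus=[-]  L2: P0=I P1=I P2=M P3=I  mem[L2]=10

memory[L0] = 80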